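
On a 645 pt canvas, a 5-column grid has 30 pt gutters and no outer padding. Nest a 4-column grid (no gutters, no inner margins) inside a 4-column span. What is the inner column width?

127.5 pt

645 − 4·30 = 525; ÷5 gives c = 105 pt.
Span of 4: 4·105 + 3·30 = 420 + 90 = 510 pt.
510 / 4 = 127.5 pt per column.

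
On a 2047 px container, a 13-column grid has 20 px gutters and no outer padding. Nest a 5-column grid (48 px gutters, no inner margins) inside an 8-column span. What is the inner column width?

212 px

Subtracting 12 gutters of 20 leaves 1807 for 13 columns, so c = 139 px.
8-column span = 8·139 + 7·20 = 1252 px.
5 columns + 4 gutters: 5d + 4·48 = 1252.
5d = 1252 − 192 = 1060, so d = 212 px.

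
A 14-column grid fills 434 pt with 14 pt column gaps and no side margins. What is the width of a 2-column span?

434 − 13·14 = 252; ÷14 gives c = 18 pt.
2-column span = 2·18 + 1·14 = 50 pt.

50 pt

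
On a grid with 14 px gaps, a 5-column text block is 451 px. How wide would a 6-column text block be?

544 px

451 − 4·14 = 395; ÷5 gives c = 79 px.
6 columns plus 5 gaps: 474 + 70 = 544 px.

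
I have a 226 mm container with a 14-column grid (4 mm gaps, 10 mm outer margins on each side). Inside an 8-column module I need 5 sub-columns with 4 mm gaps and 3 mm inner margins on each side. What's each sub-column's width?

Inside the margins: 226 − 20 = 206 mm.
Subtracting 13 gaps of 4 leaves 154 for 14 columns, so c = 11 mm.
8-column span = 8·11 + 7·4 = 116 mm.
Inner content = 116 − 2·3 = 110 mm.
5 columns + 4 gaps: 5d + 4·4 = 110.
5d = 110 − 16 = 94, so d = 18.8 mm.

18.8 mm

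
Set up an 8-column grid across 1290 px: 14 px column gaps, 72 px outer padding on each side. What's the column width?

Subtract both margins: 1290 − 2·72 = 1146 px.
8 columns + 7 column gaps: 8c + 7·14 = 1146.
8c = 1146 − 98 = 1048, so c = 131 px.

131 px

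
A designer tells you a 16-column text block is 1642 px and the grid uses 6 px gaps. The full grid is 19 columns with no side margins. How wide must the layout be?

1951 px

16 columns + 15 gaps: 16c + 15·6 = 1642.
16c = 1642 − 90 = 1552, so c = 97 px.
Layout = 19·97 + 18·6 = 1843 + 108 = 1951 px.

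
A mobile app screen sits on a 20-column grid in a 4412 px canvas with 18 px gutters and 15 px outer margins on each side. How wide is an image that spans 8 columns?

1742 px

Take off 30 px of margins, leaving 4382 px.
4382 − 19·18 = 4040; ÷20 gives c = 202 px.
Span of 8: 8·202 + 7·18 = 1616 + 126 = 1742 px.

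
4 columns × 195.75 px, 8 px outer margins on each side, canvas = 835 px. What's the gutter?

12 px

Content width = 835 − 2·8 = 819 px.
4·195.75 + 3g = 819 → 3g = 36 → g = 12 px.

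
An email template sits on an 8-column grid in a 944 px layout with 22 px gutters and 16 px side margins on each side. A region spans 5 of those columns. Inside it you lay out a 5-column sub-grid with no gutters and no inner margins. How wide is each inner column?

112.35 px

Inside the margins: 944 − 32 = 912 px.
8 columns + 7 gutters: 8c + 7·22 = 912.
8c = 912 − 154 = 758, so c = 94.75 px.
Span of 5: 5·94.75 + 4·22 = 473.75 + 88 = 561.75 px.
5d = 561.75 → d = 112.35 px.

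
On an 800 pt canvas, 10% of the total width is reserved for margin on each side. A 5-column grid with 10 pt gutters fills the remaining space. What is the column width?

120 pt

Each margin = 10% of 800 = 80 pt; content = 800 − 2·80 = 640 pt.
5 columns + 4 gutters: 5c + 4·10 = 640.
5c = 640 − 40 = 600, so c = 120 pt.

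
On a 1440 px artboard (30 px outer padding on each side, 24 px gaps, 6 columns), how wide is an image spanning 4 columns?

Content width = 1440 − 2·30 = 1380 px.
6 columns + 5 gaps: 6c + 5·24 = 1380.
6c = 1380 − 120 = 1260, so c = 210 px.
Span of 4: 4·210 + 3·24 = 840 + 72 = 912 px.

912 px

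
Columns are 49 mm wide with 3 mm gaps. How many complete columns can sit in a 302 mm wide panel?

5 columns

Each extra column adds 49 + 3 = 52 mm.
(302 + 3) / 52 = 5.87, so 5 columns fit.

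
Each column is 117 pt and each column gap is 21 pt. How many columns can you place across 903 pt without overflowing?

Each extra column adds 117 + 21 = 138 pt.
(903 + 21) / 138 = 6.70, so 6 columns fit.

6 columns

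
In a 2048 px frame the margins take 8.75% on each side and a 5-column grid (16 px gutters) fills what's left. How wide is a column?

2048 × (1 − 2·8.75%) = 2048 × 82.5% = 1689.6 px for the columns.
5 columns + 4 gutters: 5c + 4·16 = 1689.6.
5c = 1689.6 − 64 = 1625.6, so c = 325.12 px.

325.12 px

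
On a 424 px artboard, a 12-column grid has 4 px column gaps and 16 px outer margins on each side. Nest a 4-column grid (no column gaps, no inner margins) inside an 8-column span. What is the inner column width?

Subtract both margins: 424 − 2·16 = 392 px.
Subtracting 11 column gaps of 4 leaves 348 for 12 columns, so c = 29 px.
8 columns plus 7 column gaps: 232 + 28 = 260 px.
With no column gaps, each column is 260/4 = 65 px.

65 px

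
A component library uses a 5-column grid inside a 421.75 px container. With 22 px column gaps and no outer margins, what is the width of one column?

66.75 px

Subtracting 4 column gaps of 22 leaves 333.75 for 5 columns, so c = 66.75 px.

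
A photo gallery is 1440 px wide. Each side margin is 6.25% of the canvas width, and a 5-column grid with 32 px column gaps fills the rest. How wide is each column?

226.4 px

Each margin = 6.25% of 1440 = 90 px; content = 1440 − 2·90 = 1260 px.
5 columns + 4 column gaps: 5c + 4·32 = 1260.
5c = 1260 − 128 = 1132, so c = 226.4 px.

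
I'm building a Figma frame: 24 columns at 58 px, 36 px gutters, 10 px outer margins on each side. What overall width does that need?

2240 px

Adding margins, columns and gutters: 20 + 1392 + 828 = 2240 px.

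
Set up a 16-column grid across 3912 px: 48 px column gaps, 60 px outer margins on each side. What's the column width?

192 px

Inside the margins: 3912 − 120 = 3792 px.
16 columns + 15 column gaps: 16c + 15·48 = 3792.
16c = 3792 − 720 = 3072, so c = 192 px.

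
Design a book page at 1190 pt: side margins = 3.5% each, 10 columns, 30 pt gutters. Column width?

83.67 pt

Margins: 3.5% × 1190 = 41.65 pt each, so content = 1190 − 83.3 = 1106.7 pt.
Subtracting 9 gutters of 30 leaves 836.7 for 10 columns, so c = 83.67 pt.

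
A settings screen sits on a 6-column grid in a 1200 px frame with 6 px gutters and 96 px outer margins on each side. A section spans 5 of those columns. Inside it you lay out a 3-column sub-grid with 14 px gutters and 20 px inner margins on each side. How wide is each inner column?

Take off 192 px of margins, leaving 1008 px.
6c + 5·6 = 1008 → 6c = 978 → c = 163 px.
5 columns plus 4 gutters: 815 + 24 = 839 px.
Inner content = 839 − 2·20 = 799 px.
Subtracting 2 gutters of 14 leaves 771 for 3 columns, so d = 257 px.

257 px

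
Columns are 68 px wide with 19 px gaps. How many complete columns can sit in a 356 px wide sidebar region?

4 columns

k columns need k·68 + (k−1)·19 = k·87 − 19.
k·87 − 19 ≤ 356 → k ≤ 375 / 87 ≈ 4.31, so k = 4.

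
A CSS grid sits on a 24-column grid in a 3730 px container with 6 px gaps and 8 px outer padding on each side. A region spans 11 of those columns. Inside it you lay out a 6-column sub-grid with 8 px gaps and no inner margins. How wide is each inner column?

276.5 px

Take off 16 px of margins, leaving 3714 px.
Subtracting 23 gaps of 6 leaves 3576 for 24 columns, so c = 149 px.
11-column span = 11·149 + 10·6 = 1699 px.
6d + 5·8 = 1699 → 6d = 1659 → d = 276.5 px.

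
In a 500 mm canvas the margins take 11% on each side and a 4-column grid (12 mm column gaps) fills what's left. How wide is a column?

88.5 mm

Each margin = 11% of 500 = 55 mm; content = 500 − 2·55 = 390 mm.
390 − 3·12 = 354; ÷4 gives c = 88.5 mm.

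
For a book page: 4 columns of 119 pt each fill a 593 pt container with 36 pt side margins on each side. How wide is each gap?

Take off 72 pt of margins, leaving 521 pt.
4 columns take 4·119 = 476 pt; remaining 45 splits into 3 gaps.
g = 45 / 3 = 15 pt.

15 pt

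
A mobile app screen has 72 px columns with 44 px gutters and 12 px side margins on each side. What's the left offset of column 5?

476 px

Each column+gutter stride is 116 px; 4 of them past the 12 px margin is 12 + 464 = 476 px.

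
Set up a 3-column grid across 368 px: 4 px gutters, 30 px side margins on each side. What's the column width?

100 px

Content width = 368 − 2·30 = 308 px.
3c + 2·4 = 308 → 3c = 300 → c = 100 px.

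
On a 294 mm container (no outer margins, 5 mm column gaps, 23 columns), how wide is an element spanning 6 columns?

Subtracting 22 column gaps of 5 leaves 184 for 23 columns, so c = 8 mm.
6 columns plus 5 column gaps: 48 + 25 = 73 mm.

73 mm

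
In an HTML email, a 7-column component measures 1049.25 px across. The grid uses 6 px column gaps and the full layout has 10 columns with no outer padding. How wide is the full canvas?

1501.5 px

1049.25 − 6·6 = 1013.25; ÷7 gives c = 144.75 px.
Canvas = 10·144.75 + 9·6 = 1447.5 + 54 = 1501.5 px.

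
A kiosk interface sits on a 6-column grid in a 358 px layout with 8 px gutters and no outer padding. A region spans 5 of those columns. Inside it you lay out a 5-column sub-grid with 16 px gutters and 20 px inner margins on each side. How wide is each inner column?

38.6 px

Subtracting 5 gutters of 8 leaves 318 for 6 columns, so c = 53 px.
5-column span = 5·53 + 4·8 = 297 px.
Inner content = 297 − 2·20 = 257 px.
5 columns + 4 gutters: 5d + 4·16 = 257.
5d = 257 − 64 = 193, so d = 38.6 px.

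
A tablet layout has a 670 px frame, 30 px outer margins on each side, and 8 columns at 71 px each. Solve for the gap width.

6 px

Inside the margins: 670 − 60 = 610 px.
Columns use 568 px, leaving 42 px across 7 gaps = 6 px each.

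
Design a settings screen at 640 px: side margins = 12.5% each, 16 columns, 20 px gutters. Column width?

11.25 px

Each margin = 12.5% of 640 = 80 px; content = 640 − 2·80 = 480 px.
480 − 15·20 = 180; ÷16 gives c = 11.25 px.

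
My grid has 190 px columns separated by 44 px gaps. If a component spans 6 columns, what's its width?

1360 px

6 columns plus 5 gaps: 1140 + 220 = 1360 px.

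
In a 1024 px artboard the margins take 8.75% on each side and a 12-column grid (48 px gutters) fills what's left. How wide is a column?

26.4 px

1024 × (1 − 2·8.75%) = 1024 × 82.5% = 844.8 px for the columns.
12 columns + 11 gutters: 12c + 11·48 = 844.8.
12c = 844.8 − 528 = 316.8, so c = 26.4 px.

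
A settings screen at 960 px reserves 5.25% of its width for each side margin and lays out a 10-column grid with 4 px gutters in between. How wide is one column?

82.32 px

Each margin = 5.25% of 960 = 50.4 px; content = 960 − 2·50.4 = 859.2 px.
859.2 − 9·4 = 823.2; ÷10 gives c = 82.32 px.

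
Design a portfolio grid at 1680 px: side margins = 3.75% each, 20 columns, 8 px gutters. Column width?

70.1 px

Each margin = 3.75% of 1680 = 63 px; content = 1680 − 2·63 = 1554 px.
1554 − 19·8 = 1402; ÷20 gives c = 70.1 px.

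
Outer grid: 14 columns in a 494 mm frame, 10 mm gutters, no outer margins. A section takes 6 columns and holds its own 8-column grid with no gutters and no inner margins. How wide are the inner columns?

494 − 13·10 = 364; ÷14 gives c = 26 mm.
Span of 6: 6·26 + 5·10 = 156 + 50 = 206 mm.
With no gutters, each column is 206/8 = 25.75 mm.

25.75 mm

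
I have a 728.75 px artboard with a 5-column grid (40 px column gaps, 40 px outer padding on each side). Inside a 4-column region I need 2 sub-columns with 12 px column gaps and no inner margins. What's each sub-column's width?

249.5 px

Take off 80 px of margins, leaving 648.75 px.
5c + 4·40 = 648.75 → 5c = 488.75 → c = 97.75 px.
4-column span = 4·97.75 + 3·40 = 511 px.
2 columns + 1 column gap: 2d + 1·12 = 511.
2d = 511 − 12 = 499, so d = 249.5 px.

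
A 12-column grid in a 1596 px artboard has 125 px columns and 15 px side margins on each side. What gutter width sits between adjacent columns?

Content width = 1596 − 2·15 = 1566 px.
12·125 + 11g = 1566 → 11g = 66 → g = 6 px.

6 px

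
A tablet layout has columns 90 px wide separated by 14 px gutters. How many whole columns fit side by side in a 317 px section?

3 columns

Each extra column adds 90 + 14 = 104 px.
(317 + 14) / 104 = 3.18, so 3 columns fit.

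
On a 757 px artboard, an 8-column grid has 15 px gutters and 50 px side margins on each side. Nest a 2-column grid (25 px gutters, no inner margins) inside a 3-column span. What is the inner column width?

106 px

Subtract both margins: 757 − 2·50 = 657 px.
8 columns + 7 gutters: 8c + 7·15 = 657.
8c = 657 − 105 = 552, so c = 69 px.
Span of 3: 3·69 + 2·15 = 207 + 30 = 237 px.
2d + 1·25 = 237 → 2d = 212 → d = 106 px.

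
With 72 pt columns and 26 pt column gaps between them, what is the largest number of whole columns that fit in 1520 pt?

k columns need k·72 + (k−1)·26 = k·98 − 26.
k·98 − 26 ≤ 1520 → k ≤ 1546 / 98 ≈ 15.78, so k = 15.

15 columns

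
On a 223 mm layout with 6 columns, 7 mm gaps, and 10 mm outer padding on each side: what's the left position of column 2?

45 mm

Inside the margins: 223 − 20 = 203 mm.
6c + 5·7 = 203 → 6c = 168 → c = 28 mm.
Before column 2: the margin + 1 column + 1 gap.
Offset = 10 + 1·(28 + 7) = 10 + 35 = 45 mm.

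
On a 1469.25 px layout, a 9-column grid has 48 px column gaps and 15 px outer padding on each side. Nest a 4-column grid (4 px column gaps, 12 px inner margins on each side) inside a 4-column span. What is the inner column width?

144.25 px

Subtract both margins: 1469.25 − 2·15 = 1439.25 px.
9 columns + 8 column gaps: 9c + 8·48 = 1439.25.
9c = 1439.25 − 384 = 1055.25, so c = 117.25 px.
4-column span = 4·117.25 + 3·48 = 613 px.
Inner content = 613 − 2·12 = 589 px.
4 columns + 3 column gaps: 4d + 3·4 = 589.
4d = 589 − 12 = 577, so d = 144.25 px.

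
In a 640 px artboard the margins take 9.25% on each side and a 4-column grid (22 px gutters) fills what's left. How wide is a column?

113.9 px

Margins: 9.25% × 640 = 59.2 px each, so content = 640 − 118.4 = 521.6 px.
521.6 − 3·22 = 455.6; ÷4 gives c = 113.9 px.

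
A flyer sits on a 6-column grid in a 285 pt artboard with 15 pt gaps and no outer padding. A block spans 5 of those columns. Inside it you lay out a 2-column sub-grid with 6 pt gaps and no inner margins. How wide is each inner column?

114.5 pt

Subtracting 5 gaps of 15 leaves 210 for 6 columns, so c = 35 pt.
5-column span = 5·35 + 4·15 = 235 pt.
2d + 1·6 = 235 → 2d = 229 → d = 114.5 pt.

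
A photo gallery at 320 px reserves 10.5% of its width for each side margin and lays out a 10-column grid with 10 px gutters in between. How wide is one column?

320 × (1 − 2·10.5%) = 320 × 79% = 252.8 px for the columns.
10 columns + 9 gutters: 10c + 9·10 = 252.8.
10c = 252.8 − 90 = 162.8, so c = 16.28 px.

16.28 px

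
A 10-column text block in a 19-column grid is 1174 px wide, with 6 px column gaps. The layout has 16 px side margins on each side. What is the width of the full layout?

2268 px

10 columns + 9 column gaps: 10c + 9·6 = 1174.
10c = 1174 − 54 = 1120, so c = 112 px.
Adding margins, columns and gutters: 32 + 2128 + 108 = 2268 px.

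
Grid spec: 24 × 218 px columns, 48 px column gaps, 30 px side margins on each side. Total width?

6396 px

Adding margins, columns and gutters: 60 + 5232 + 1104 = 6396 px.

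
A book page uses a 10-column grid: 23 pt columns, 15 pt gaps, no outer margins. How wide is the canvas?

Canvas = 10·23 + 9·15 = 230 + 135 = 365 pt.

365 pt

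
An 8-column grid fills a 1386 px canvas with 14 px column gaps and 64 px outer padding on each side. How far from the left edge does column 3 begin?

382 px

Take off 128 px of margins, leaving 1258 px.
8c + 7·14 = 1258 → 8c = 1160 → c = 145 px.
Each column+gutter stride is 159 px; 2 of them past the 64 px margin is 64 + 318 = 382 px.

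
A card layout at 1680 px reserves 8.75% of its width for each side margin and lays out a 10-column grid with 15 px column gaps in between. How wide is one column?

125.1 px

Margins: 8.75% × 1680 = 147 px each, so content = 1680 − 294 = 1386 px.
Subtracting 9 column gaps of 15 leaves 1251 for 10 columns, so c = 125.1 px.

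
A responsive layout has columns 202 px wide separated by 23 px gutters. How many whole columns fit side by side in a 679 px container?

3 columns

3 columns: 3·202 + 2·23 = 652 px ≤ 679.
4 columns: 877 px > 679. So 3.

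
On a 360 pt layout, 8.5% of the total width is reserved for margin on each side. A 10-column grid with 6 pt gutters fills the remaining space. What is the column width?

24.48 pt

Margins: 8.5% × 360 = 30.6 pt each, so content = 360 − 61.2 = 298.8 pt.
Subtracting 9 gutters of 6 leaves 244.8 for 10 columns, so c = 24.48 pt.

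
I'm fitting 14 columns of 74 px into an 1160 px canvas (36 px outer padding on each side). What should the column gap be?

Content width = 1160 − 2·36 = 1088 px.
Columns use 1036 px, leaving 52 px across 13 column gaps = 4 px each.

4 px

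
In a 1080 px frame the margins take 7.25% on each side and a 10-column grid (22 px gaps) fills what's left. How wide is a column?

Margins: 7.25% × 1080 = 78.3 px each, so content = 1080 − 156.6 = 923.4 px.
10c + 9·22 = 923.4 → 10c = 725.4 → c = 72.54 px.

72.54 px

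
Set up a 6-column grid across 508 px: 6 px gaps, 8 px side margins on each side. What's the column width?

Subtract both margins: 508 − 2·8 = 492 px.
Subtracting 5 gaps of 6 leaves 462 for 6 columns, so c = 77 px.

77 px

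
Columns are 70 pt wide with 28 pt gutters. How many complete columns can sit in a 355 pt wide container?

3 columns

k columns need k·70 + (k−1)·28 = k·98 − 28.
k·98 − 28 ≤ 355 → k ≤ 383 / 98 ≈ 3.91, so k = 3.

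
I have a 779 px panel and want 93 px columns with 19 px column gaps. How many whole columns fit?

Each extra column adds 93 + 19 = 112 px.
(779 + 19) / 112 = 7.12, so 7 columns fit.

7 columns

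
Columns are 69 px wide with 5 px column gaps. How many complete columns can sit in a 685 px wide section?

9 columns

k columns need k·69 + (k−1)·5 = k·74 − 5.
k·74 − 5 ≤ 685 → k ≤ 690 / 74 ≈ 9.32, so k = 9.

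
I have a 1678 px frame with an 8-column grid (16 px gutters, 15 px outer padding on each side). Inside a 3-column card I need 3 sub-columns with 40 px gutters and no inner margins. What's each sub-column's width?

176 px

Inside the margins: 1678 − 30 = 1648 px.
8c + 7·16 = 1648 → 8c = 1536 → c = 192 px.
3-column span = 3·192 + 2·16 = 608 px.
Subtracting 2 gutters of 40 leaves 528 for 3 columns, so d = 176 px.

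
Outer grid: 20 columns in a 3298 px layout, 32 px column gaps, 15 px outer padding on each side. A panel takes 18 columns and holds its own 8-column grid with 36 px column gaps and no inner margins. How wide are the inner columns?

335.75 px

Subtract both margins: 3298 − 2·15 = 3268 px.
3268 − 19·32 = 2660; ÷20 gives c = 133 px.
18 columns plus 17 column gaps: 2394 + 544 = 2938 px.
2938 − 7·36 = 2686; ÷8 gives d = 335.75 px.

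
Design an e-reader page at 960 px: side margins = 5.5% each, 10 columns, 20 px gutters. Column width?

67.44 px

Margins: 5.5% × 960 = 52.8 px each, so content = 960 − 105.6 = 854.4 px.
854.4 − 9·20 = 674.4; ÷10 gives c = 67.44 px.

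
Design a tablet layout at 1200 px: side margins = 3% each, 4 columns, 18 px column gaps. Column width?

Margins: 3% × 1200 = 36 px each, so content = 1200 − 72 = 1128 px.
Subtracting 3 column gaps of 18 leaves 1074 for 4 columns, so c = 268.5 px.

268.5 px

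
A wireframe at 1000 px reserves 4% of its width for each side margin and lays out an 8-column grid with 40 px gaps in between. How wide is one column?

80 px

Margins: 4% × 1000 = 40 px each, so content = 1000 − 80 = 920 px.
8c + 7·40 = 920 → 8c = 640 → c = 80 px.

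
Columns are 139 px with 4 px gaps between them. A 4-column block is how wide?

568 px

Span of 4: 4·139 + 3·4 = 556 + 12 = 568 px.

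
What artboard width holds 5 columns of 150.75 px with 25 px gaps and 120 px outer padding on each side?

Total width: 2·120 + 5·150.75 + 4·25 = 1093.75 px.

1093.75 px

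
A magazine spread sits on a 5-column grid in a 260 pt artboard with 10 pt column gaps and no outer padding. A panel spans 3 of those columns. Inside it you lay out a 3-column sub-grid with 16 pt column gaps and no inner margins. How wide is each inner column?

40 pt

5c + 4·10 = 260 → 5c = 220 → c = 44 pt.
3-column span = 3·44 + 2·10 = 152 pt.
3d + 2·16 = 152 → 3d = 120 → d = 40 pt.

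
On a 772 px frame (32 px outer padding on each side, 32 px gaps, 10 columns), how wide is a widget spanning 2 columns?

116 px

Take off 64 px of margins, leaving 708 px.
708 − 9·32 = 420; ÷10 gives c = 42 px.
2-column span = 2·42 + 1·32 = 116 px.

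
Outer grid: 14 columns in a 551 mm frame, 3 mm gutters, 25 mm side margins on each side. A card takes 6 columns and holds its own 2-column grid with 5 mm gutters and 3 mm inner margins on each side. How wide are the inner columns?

Outer content = 551 − 2·25 = 501 mm.
Subtracting 13 gutters of 3 leaves 462 for 14 columns, so c = 33 mm.
Span of 6: 6·33 + 5·3 = 198 + 15 = 213 mm.
Inner content = 213 − 2·3 = 207 mm.
207 − 1·5 = 202; ÷2 gives d = 101 mm.

101 mm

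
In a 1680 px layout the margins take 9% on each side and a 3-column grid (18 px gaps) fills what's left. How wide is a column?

Each margin = 9% of 1680 = 151.2 px; content = 1680 − 2·151.2 = 1377.6 px.
Subtracting 2 gaps of 18 leaves 1341.6 for 3 columns, so c = 447.2 px.

447.2 px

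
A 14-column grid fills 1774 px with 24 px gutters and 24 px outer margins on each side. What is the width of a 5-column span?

Take off 48 px of margins, leaving 1726 px.
1726 − 13·24 = 1414; ÷14 gives c = 101 px.
5 columns plus 4 gutters: 505 + 96 = 601 px.

601 px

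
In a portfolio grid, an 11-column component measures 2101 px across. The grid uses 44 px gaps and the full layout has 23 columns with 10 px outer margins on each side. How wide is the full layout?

11c + 10·44 = 2101 → 11c = 1661 → c = 151 px.
Adding margins, columns and gutters: 20 + 3473 + 968 = 4461 px.

4461 px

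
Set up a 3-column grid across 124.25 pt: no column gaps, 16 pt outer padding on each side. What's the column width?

30.75 pt

Content width = 124.25 − 2·16 = 92.25 pt.
With no column gaps, each column is 92.25/3 = 30.75 pt.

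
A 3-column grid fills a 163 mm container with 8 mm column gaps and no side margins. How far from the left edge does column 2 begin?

Subtracting 2 column gaps of 8 leaves 147 for 3 columns, so c = 49 mm.
Before column 2: 1 column + 1 column gap.
Offset = 1·(49 + 8) = 1·57 = 57 mm.

57 mm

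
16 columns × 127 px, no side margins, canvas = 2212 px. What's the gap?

16 columns take 16·127 = 2032 px; remaining 180 splits into 15 gaps.
g = 180 / 15 = 12 px.

12 px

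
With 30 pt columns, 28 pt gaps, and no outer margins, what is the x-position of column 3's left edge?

Each column+gutter stride is 58 pt; with no margin, 2 of them is 116 pt.

116 pt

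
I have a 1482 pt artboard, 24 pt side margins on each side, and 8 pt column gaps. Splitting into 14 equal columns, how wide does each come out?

95 pt

Inside the margins: 1482 − 48 = 1434 pt.
14c + 13·8 = 1434 → 14c = 1330 → c = 95 pt.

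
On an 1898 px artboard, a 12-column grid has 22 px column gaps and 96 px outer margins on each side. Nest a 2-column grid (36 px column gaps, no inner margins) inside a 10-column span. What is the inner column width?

Subtract both margins: 1898 − 2·96 = 1706 px.
12 columns + 11 column gaps: 12c + 11·22 = 1706.
12c = 1706 − 242 = 1464, so c = 122 px.
10-column span = 10·122 + 9·22 = 1418 px.
1418 − 1·36 = 1382; ÷2 gives d = 691 px.

691 px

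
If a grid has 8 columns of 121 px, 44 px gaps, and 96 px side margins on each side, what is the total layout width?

Adding margins, columns and gutters: 192 + 968 + 308 = 1468 px.

1468 px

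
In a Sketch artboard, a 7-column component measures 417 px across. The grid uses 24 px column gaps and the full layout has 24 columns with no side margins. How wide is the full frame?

1488 px

417 − 6·24 = 273; ÷7 gives c = 39 px.
Total width: 24·39 + 23·24 = 1488 px.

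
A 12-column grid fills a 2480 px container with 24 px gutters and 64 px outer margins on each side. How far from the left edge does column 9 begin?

1648 px

Inside the margins: 2480 − 128 = 2352 px.
12 columns + 11 gutters: 12c + 11·24 = 2352.
12c = 2352 − 264 = 2088, so c = 174 px.
Column 9 starts at margin + 8·(column + gutter) = 64 + 8·198 = 1648 px.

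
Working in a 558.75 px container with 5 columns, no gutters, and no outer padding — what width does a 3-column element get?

5c = 558.75 → c = 111.75 px.
With no gutters, 3 columns span 3·111.75 = 335.25 px.

335.25 px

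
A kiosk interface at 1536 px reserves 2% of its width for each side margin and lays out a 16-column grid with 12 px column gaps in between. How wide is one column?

80.91 px

Margins: 2% × 1536 = 30.72 px each, so content = 1536 − 61.44 = 1474.56 px.
16c + 15·12 = 1474.56 → 16c = 1294.56 → c = 80.91 px.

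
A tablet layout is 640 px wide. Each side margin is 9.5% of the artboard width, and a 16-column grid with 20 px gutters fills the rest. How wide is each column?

13.65 px

Each margin = 9.5% of 640 = 60.8 px; content = 640 − 2·60.8 = 518.4 px.
16c + 15·20 = 518.4 → 16c = 218.4 → c = 13.65 px.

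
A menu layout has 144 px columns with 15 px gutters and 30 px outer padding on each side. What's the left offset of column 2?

189 px

Each column+gutter stride is 159 px; 1 of them past the 30 px margin is 30 + 159 = 189 px.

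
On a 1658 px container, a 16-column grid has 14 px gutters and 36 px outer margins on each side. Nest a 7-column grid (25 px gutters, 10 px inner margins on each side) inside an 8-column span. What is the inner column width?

88 px

Inside the margins: 1658 − 72 = 1586 px.
16 columns + 15 gutters: 16c + 15·14 = 1586.
16c = 1586 − 210 = 1376, so c = 86 px.
8 columns plus 7 gutters: 688 + 98 = 786 px.
Inner content = 786 − 2·10 = 766 px.
7d + 6·25 = 766 → 7d = 616 → d = 88 px.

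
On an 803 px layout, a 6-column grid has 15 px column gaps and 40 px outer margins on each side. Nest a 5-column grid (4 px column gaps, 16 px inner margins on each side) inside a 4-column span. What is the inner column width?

Take off 80 px of margins, leaving 723 px.
723 − 5·15 = 648; ÷6 gives c = 108 px.
4 columns plus 3 column gaps: 432 + 45 = 477 px.
Inner content = 477 − 2·16 = 445 px.
Subtracting 4 column gaps of 4 leaves 429 for 5 columns, so d = 85.8 px.

85.8 px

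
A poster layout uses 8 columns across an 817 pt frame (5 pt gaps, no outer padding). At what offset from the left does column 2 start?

102.75 pt

8 columns + 7 gaps: 8c + 7·5 = 817.
8c = 817 − 35 = 782, so c = 97.75 pt.
Before column 2: 1 column + 1 gap.
Offset = 1·(97.75 + 5) = 1·102.75 = 102.75 pt.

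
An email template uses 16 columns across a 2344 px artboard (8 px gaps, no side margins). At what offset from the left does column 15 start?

2058 px

Subtracting 15 gaps of 8 leaves 2224 for 16 columns, so c = 139 px.
Each column+gutter stride is 147 px; with no margin, 14 of them is 2058 px.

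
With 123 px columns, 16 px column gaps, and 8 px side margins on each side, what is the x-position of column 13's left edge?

1676 px

Column 13 starts at margin + 12·(column + gutter) = 8 + 12·139 = 1676 px.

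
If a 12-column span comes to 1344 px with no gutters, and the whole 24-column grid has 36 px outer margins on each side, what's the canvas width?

12c = 1344 → c = 112 px.
Summing: 72 + 2688 = 2760 px.

2760 px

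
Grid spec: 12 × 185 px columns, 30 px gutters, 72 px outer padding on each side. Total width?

2694 px

Total width: 2·72 + 12·185 + 11·30 = 2694 px.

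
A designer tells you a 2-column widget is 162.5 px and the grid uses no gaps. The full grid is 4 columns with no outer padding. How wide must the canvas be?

325 px

162.5 / 2 = 81.25 px per column.
Total width: 4·81.25 = 325 px.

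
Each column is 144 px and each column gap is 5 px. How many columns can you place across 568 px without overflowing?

3 columns

3 columns: 3·144 + 2·5 = 442 px ≤ 568.
4 columns: 591 px > 568. So 3.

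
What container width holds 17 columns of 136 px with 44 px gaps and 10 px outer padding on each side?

3036 px

Adding margins, columns and gutters: 20 + 2312 + 704 = 3036 px.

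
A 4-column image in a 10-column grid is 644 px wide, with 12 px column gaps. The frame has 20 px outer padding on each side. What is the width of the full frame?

1668 px

Subtracting 3 column gaps of 12 leaves 608 for 4 columns, so c = 152 px.
Adding margins, columns and gutters: 40 + 1520 + 108 = 1668 px.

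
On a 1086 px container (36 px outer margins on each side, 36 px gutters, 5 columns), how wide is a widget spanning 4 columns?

Inside the margins: 1086 − 72 = 1014 px.
Subtracting 4 gutters of 36 leaves 870 for 5 columns, so c = 174 px.
4 columns plus 3 gutters: 696 + 108 = 804 px.

804 px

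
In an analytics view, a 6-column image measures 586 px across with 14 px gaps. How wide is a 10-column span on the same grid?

586 − 5·14 = 516; ÷6 gives c = 86 px.
Span of 10: 10·86 + 9·14 = 860 + 126 = 986 px.

986 px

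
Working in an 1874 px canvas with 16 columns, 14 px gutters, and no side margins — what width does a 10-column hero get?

Subtracting 15 gutters of 14 leaves 1664 for 16 columns, so c = 104 px.
Span of 10: 10·104 + 9·14 = 1040 + 126 = 1166 px.

1166 px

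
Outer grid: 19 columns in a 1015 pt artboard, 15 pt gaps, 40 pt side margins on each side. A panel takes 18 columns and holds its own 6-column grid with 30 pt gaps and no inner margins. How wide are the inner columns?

Outer content = 1015 − 2·40 = 935 pt.
Subtracting 18 gaps of 15 leaves 665 for 19 columns, so c = 35 pt.
18 columns plus 17 gaps: 630 + 255 = 885 pt.
Subtracting 5 gaps of 30 leaves 735 for 6 columns, so d = 122.5 pt.

122.5 pt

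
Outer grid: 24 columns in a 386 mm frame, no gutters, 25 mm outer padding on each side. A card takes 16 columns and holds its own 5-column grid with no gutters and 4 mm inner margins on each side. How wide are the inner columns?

43.2 mm

Outer content = 386 − 2·25 = 336 mm.
24c = 336 → c = 14 mm.
16-column span = 16·14 = 224 mm.
Inner content = 224 − 2·4 = 216 mm.
5d = 216 → d = 43.2 mm.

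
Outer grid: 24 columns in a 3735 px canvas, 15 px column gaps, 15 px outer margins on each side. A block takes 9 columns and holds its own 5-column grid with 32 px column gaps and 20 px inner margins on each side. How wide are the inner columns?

Inside the margins: 3735 − 30 = 3705 px.
3705 − 23·15 = 3360; ÷24 gives c = 140 px.
Span of 9: 9·140 + 8·15 = 1260 + 120 = 1380 px.
Inner content = 1380 − 2·20 = 1340 px.
5 columns + 4 column gaps: 5d + 4·32 = 1340.
5d = 1340 − 128 = 1212, so d = 242.4 px.

242.4 px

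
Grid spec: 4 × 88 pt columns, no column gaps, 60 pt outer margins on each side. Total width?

472 pt

Summing: 120 + 352 = 472 pt.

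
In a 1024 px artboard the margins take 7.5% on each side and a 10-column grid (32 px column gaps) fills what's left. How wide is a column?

Margins: 7.5% × 1024 = 76.8 px each, so content = 1024 − 153.6 = 870.4 px.
870.4 − 9·32 = 582.4; ÷10 gives c = 58.24 px.

58.24 px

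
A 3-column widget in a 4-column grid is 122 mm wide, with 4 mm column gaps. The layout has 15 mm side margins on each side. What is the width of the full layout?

194 mm

3 columns + 2 column gaps: 3c + 2·4 = 122.
3c = 122 − 8 = 114, so c = 38 mm.
Total width: 2·15 + 4·38 + 3·4 = 194 mm.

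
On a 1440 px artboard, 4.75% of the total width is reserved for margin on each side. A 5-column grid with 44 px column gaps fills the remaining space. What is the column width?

Margins: 4.75% × 1440 = 68.4 px each, so content = 1440 − 136.8 = 1303.2 px.
1303.2 − 4·44 = 1127.2; ÷5 gives c = 225.44 px.

225.44 px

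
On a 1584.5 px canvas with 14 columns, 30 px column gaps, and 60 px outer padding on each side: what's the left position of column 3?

Inside the margins: 1584.5 − 120 = 1464.5 px.
14c + 13·30 = 1464.5 → 14c = 1074.5 → c = 76.75 px.
Before column 3: the margin + 2 columns + 2 column gaps.
Offset = 60 + 2·(76.75 + 30) = 60 + 213.5 = 273.5 px.

273.5 px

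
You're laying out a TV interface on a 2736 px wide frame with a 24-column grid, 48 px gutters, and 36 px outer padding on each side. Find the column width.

65 px

Subtract both margins: 2736 − 2·36 = 2664 px.
24c + 23·48 = 2664 → 24c = 1560 → c = 65 px.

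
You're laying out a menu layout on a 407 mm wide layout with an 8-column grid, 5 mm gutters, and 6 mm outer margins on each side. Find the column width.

Take off 12 mm of margins, leaving 395 mm.
8 columns + 7 gutters: 8c + 7·5 = 395.
8c = 395 − 35 = 360, so c = 45 mm.

45 mm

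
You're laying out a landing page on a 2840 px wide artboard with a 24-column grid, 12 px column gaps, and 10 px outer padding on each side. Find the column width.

Inside the margins: 2840 − 20 = 2820 px.
2820 − 23·12 = 2544; ÷24 gives c = 106 px.

106 px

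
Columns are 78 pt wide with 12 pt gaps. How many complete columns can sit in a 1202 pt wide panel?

13 columns

13 columns: 13·78 + 12·12 = 1158 pt ≤ 1202.
14 columns: 1248 pt > 1202. So 13.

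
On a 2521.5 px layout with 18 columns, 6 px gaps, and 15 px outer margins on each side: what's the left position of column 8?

986.25 px

Content = 2521.5 − 2·15 = 2491.5 px.
2491.5 − 17·6 = 2389.5; ÷18 gives c = 132.75 px.
Column 8 starts at margin + 7·(column + gutter) = 15 + 7·138.75 = 986.25 px.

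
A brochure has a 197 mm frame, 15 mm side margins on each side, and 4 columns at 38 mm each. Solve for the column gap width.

5 mm

Inside the margins: 197 − 30 = 167 mm.
Columns use 152 mm, leaving 15 mm across 3 column gaps = 5 mm each.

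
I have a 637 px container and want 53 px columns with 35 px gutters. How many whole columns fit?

Each extra column adds 53 + 35 = 88 px.
(637 + 35) / 88 = 7.64, so 7 columns fit.

7 columns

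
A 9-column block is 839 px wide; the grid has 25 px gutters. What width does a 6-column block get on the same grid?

551 px

839 − 8·25 = 639; ÷9 gives c = 71 px.
6-column span = 6·71 + 5·25 = 551 px.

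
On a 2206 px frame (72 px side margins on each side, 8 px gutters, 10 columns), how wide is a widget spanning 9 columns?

1855 px

Inside the margins: 2206 − 144 = 2062 px.
Subtracting 9 gutters of 8 leaves 1990 for 10 columns, so c = 199 px.
9 columns plus 8 gutters: 1791 + 64 = 1855 px.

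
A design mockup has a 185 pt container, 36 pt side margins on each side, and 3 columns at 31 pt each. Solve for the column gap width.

Take off 72 pt of margins, leaving 113 pt.
3·31 + 2g = 113 → 2g = 20 → g = 10 pt.

10 pt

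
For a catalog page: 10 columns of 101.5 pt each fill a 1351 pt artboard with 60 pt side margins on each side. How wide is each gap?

24 pt

Subtract both margins: 1351 − 2·60 = 1231 pt.
10·101.5 + 9g = 1231 → 9g = 216 → g = 24 pt.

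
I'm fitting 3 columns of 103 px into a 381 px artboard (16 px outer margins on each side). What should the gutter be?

Take off 32 px of margins, leaving 349 px.
Columns use 309 px, leaving 40 px across 2 gutters = 20 px each.

20 px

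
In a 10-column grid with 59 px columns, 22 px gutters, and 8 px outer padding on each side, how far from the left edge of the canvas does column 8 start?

575 px

Before column 8: the margin + 7 columns + 7 gutters.
Offset = 8 + 7·(59 + 22) = 8 + 567 = 575 px.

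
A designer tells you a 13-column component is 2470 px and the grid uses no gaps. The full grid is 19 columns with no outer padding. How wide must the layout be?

13c = 2470 → c = 190 px.
Total width: 19·190 = 3610 px.

3610 px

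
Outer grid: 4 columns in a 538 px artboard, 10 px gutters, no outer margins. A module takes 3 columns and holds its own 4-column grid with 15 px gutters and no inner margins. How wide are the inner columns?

Subtracting 3 gutters of 10 leaves 508 for 4 columns, so c = 127 px.
Span of 3: 3·127 + 2·10 = 381 + 20 = 401 px.
Subtracting 3 gutters of 15 leaves 356 for 4 columns, so d = 89 px.

89 px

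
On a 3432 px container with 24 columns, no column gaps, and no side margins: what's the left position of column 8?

1001 px

24c = 3432 → c = 143 px.
No margin, so column 8 starts at 7·(column + gutter) = 7·143 = 1001 px.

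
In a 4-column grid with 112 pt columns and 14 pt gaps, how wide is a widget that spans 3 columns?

3-column span = 3·112 + 2·14 = 364 pt.

364 pt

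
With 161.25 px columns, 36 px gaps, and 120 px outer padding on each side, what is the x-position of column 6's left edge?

1106.25 px

Column 6 starts at margin + 5·(column + gutter) = 120 + 5·197.25 = 1106.25 px.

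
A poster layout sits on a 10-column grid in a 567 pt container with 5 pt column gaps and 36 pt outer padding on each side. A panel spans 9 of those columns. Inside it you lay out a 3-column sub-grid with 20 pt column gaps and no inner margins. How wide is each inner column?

135 pt

Take off 72 pt of margins, leaving 495 pt.
10 columns + 9 column gaps: 10c + 9·5 = 495.
10c = 495 − 45 = 450, so c = 45 pt.
9 columns plus 8 column gaps: 405 + 40 = 445 pt.
Subtracting 2 column gaps of 20 leaves 405 for 3 columns, so d = 135 pt.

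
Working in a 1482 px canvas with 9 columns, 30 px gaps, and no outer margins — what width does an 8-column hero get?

1314 px

1482 − 8·30 = 1242; ÷9 gives c = 138 px.
8 columns plus 7 gaps: 1104 + 210 = 1314 px.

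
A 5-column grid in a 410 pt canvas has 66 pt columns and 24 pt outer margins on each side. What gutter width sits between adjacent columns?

8 pt

Subtract both margins: 410 − 2·24 = 362 pt.
5 columns take 5·66 = 330 pt; remaining 32 splits into 4 gutters.
g = 32 / 4 = 8 pt.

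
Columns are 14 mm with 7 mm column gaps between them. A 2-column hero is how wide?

2-column span = 2·14 + 1·7 = 35 mm.

35 mm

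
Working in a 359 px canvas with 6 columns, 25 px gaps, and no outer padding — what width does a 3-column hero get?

6c + 5·25 = 359 → 6c = 234 → c = 39 px.
Span of 3: 3·39 + 2·25 = 117 + 50 = 167 px.

167 px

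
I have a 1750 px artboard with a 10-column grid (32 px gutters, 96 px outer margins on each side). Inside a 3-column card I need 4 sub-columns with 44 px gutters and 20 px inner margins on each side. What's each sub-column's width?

Subtract both margins: 1750 − 2·96 = 1558 px.
10c + 9·32 = 1558 → 10c = 1270 → c = 127 px.
Span of 3: 3·127 + 2·32 = 381 + 64 = 445 px.
Inner content = 445 − 2·20 = 405 px.
4 columns + 3 gutters: 4d + 3·44 = 405.
4d = 405 − 132 = 273, so d = 68.25 px.

68.25 px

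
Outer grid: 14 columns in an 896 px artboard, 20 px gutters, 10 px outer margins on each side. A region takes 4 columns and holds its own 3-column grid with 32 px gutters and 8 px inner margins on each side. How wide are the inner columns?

52 px

Outer content = 896 − 2·10 = 876 px.
Subtracting 13 gutters of 20 leaves 616 for 14 columns, so c = 44 px.
4-column span = 4·44 + 3·20 = 236 px.
Inner content = 236 − 2·8 = 220 px.
3 columns + 2 gutters: 3d + 2·32 = 220.
3d = 220 − 64 = 156, so d = 52 px.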